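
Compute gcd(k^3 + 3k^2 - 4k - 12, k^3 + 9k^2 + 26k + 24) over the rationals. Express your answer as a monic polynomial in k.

Apply the Euclidean algorithm:
  k^3 + 3k^2 - 4k - 12 = (k^3 + 9k^2 + 26k + 24) + (-6k^2 - 30k - 36)
  k^3 + 9k^2 + 26k + 24 = (-(1/6)k - 2/3)(-6k^2 - 30k - 36) + (0)
Last nonzero remainder: -6k^2 - 30k - 36. Dividing through by -6 gives the monic gcd k^2 + 5k + 6.

k^2 + 5k + 6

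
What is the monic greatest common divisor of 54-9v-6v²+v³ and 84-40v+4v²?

-3+v

Repeated division with remainder:
  v³-6v²-9v+54 = ((1/4)v+1)(4v²-40v+84) + (10v-30)
  4v²-40v+84 = ((2/5)v-14/5)(10v-30) + (0)
Last nonzero remainder: 10v-30. Dividing through by 10 gives the monic gcd v-3.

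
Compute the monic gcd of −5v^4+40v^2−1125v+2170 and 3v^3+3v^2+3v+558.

Euclidean algorithm in ℚ[v]:
  −5v^4+40v^2−1125v+2170 = (−(5/3)v+5/3)(3v^3+3v^2+3v+558) + (40v^2−200v+1240)
  3v^3+3v^2+3v+558 = ((3/40)v+9/20)(40v^2−200v+1240) + (0)
Last nonzero remainder: 40v^2−200v+1240. Dividing through by 40 gives the monic gcd v^2−5v+31.

v^2−5v+31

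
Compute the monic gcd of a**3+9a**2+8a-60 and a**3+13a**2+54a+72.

Repeated division with remainder:
  a**3+9a**2+8a-60 = (a**3+13a**2+54a+72) + (-4a**2-46a-132)
  a**3+13a**2+54a+72 = (-(1/4)a-3/8)(-4a**2-46a-132) + ((15/4)a+45/2)
  -4a**2-46a-132 = (-(16/15)a-88/15)((15/4)a+45/2) + (0)
Last nonzero remainder: (15/4)a+45/2. Dividing through by 15/4 gives the monic gcd a+6.

a+6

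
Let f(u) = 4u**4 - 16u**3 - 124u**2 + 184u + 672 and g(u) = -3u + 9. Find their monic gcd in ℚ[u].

Euclidean algorithm in ℚ[u]:
  4u**4 - 16u**3 - 124u**2 + 184u + 672 = (-(4/3)u**3 + (4/3)u**2 + (136/3)u + 224/3)(-3u + 9) + (0)
Last nonzero remainder: -3u + 9. Dividing through by -3 gives the monic gcd u - 3.

u - 3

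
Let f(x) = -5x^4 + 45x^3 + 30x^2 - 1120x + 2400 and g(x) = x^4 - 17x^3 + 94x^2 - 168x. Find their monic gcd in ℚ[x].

x^2 - 10x + 24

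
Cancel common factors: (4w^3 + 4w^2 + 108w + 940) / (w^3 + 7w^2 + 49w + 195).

Euclidean algorithm in ℚ[w]:
  4w^3 + 4w^2 + 108w + 940 = (4)(w^3 + 7w^2 + 49w + 195) + (-24w^2 - 88w + 160)
  w^3 + 7w^2 + 49w + 195 = (-(1/24)w - 5/36)(-24w^2 - 88w + 160) + ((391/9)w + 1955/9)
  -24w^2 - 88w + 160 = (-(216/391)w + 288/391)((391/9)w + 1955/9) + (0)
Last nonzero remainder: (391/9)w + 1955/9. Dividing through by 391/9 gives the monic gcd w + 5.
Cancel w + 5 from numerator and denominator to get the reduced form.

(4w^2 - 16w + 188)/(w^2 + 2w + 39)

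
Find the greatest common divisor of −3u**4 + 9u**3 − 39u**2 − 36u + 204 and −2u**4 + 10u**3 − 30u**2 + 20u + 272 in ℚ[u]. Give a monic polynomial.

u**3 − u**2 + 11u + 34

By polynomial division,
  −3u**4 + 9u**3 − 39u**2 − 36u + 204 = (3/2)(−2u**4 + 10u**3 − 30u**2 + 20u + 272) + (−6u**3 + 6u**2 − 66u − 204)
  −2u**4 + 10u**3 − 30u**2 + 20u + 272 = ((1/3)u − 4/3)(−6u**3 + 6u**2 − 66u − 204) + (0)
Last nonzero remainder: −6u**3 + 6u**2 − 66u − 204. Dividing through by −6 gives the monic gcd u**3 − u**2 + 11u + 34.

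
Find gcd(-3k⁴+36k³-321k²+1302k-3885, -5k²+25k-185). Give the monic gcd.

Euclidean algorithm in ℚ[k]:
  -3k⁴+36k³-321k²+1302k-3885 = ((3/5)k²-(21/5)k+21)(-5k²+25k-185) + (0)
Last nonzero remainder: -5k²+25k-185. Dividing through by -5 gives the monic gcd k²-5k+37.

k²-5k+37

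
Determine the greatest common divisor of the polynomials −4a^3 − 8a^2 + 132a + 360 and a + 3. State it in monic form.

Apply the Euclidean algorithm:
  −4a^3 − 8a^2 + 132a + 360 = (−4a^2 + 4a + 120)(a + 3) + (0)
The last nonzero remainder a + 3 is already monic.

a + 3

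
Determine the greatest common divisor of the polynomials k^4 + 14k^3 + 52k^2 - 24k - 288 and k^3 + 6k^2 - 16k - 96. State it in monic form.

k^2 + 10k + 24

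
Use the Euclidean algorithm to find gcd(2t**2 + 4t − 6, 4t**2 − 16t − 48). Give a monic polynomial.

1

Euclidean algorithm in ℚ[t]:
  2t**2 + 4t − 6 = (1/2)(4t**2 − 16t − 48) + (12t + 18)
  4t**2 − 16t − 48 = ((1/3)t − 11/6)(12t + 18) + (−15)
  12t + 18 = (−(4/5)t − 6/5)(−15) + (0)
The last nonzero remainder is the constant −15, so the polynomials are coprime and gcd = 1.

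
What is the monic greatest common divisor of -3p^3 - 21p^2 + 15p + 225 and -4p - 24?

By polynomial division,
  -3p^3 - 21p^2 + 15p + 225 = ((3/4)p^2 + (3/4)p - 33/4)(-4p - 24) + (27)
  -4p - 24 = (-(4/27)p - 8/9)(27) + (0)
The last nonzero remainder is the constant 27, so the polynomials are coprime and gcd = 1.

1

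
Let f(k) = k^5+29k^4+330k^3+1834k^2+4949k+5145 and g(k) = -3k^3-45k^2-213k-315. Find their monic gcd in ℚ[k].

k^3+15k^2+71k+105

By polynomial division,
  k^5+29k^4+330k^3+1834k^2+4949k+5145 = (-(1/3)k^2-(14/3)k-49/3)(-3k^3-45k^2-213k-315) + (0)
Last nonzero remainder: -3k^3-45k^2-213k-315. Dividing through by -3 gives the monic gcd k^3+15k^2+71k+105.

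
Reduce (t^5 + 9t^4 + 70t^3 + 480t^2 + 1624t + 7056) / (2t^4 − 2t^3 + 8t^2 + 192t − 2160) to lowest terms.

By polynomial division,
  t^5 + 9t^4 + 70t^3 + 480t^2 + 1624t + 7056 = ((1/2)t + 5)(2t^4 − 2t^3 + 8t^2 + 192t − 2160) + (76t^3 + 344t^2 + 1744t + 17856)
  2t^4 − 2t^3 + 8t^2 + 192t − 2160 = ((1/38)t − 105/722)(76t^3 + 344t^2 + 1744t + 17856) + ((4380/361)t^2 − (8760/361)t + 157680/361)
  76t^3 + 344t^2 + 1744t + 17856 = ((6859/1095)t + 44764/1095)((4380/361)t^2 − (8760/361)t + 157680/361) + (0)
Last nonzero remainder: (4380/361)t^2 − (8760/361)t + 157680/361. Dividing through by 4380/361 gives the monic gcd t^2 − 2t + 36.
Cancel t^2 − 2t + 36 from numerator and denominator to get the reduced form.

(t^3 + 11t^2 + 56t + 196)/(2t^2 + 2t − 60)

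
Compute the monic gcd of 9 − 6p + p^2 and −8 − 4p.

By polynomial division,
  p^2 − 6p + 9 = (−(1/4)p + 2)(−4p − 8) + (25)
  −4p − 8 = (−(4/25)p − 8/25)(25) + (0)
The last nonzero remainder is the constant 25, so the polynomials are coprime and gcd = 1.

1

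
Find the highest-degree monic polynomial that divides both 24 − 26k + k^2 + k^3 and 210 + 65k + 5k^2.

6 + k

Apply the Euclidean algorithm:
  k^3 + k^2 − 26k + 24 = ((1/5)k − 12/5)(5k^2 + 65k + 210) + (88k + 528)
  5k^2 + 65k + 210 = ((5/88)k + 35/88)(88k + 528) + (0)
Last nonzero remainder: 88k + 528. Dividing through by 88 gives the monic gcd k + 6.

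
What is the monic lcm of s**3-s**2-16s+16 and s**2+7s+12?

Repeated division with remainder:
  s**3-s**2-16s+16 = (s-8)(s**2+7s+12) + (28s+112)
  s**2+7s+12 = ((1/28)s+3/28)(28s+112) + (0)
Last nonzero remainder: 28s+112. Dividing through by 28 gives the monic gcd s+4.
Then lcm(f, g) = f·g / gcd(f, g); expanding and making the result monic gives the answer.

s**4+2s**3-19s**2-32s+48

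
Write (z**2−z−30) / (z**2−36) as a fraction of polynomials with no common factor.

Euclidean algorithm in ℚ[z]:
  z**2−z−30 = (z**2−36) + (−z+6)
  z**2−36 = (−z−6)(−z+6) + (0)
Last nonzero remainder: −z+6. Dividing through by −1 gives the monic gcd z−6.
Cancel z−6 from numerator and denominator to get the reduced form.

(z+5)/(z+6)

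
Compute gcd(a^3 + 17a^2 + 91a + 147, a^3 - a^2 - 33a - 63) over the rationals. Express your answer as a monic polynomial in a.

Apply the Euclidean algorithm:
  a^3 + 17a^2 + 91a + 147 = (a^3 - a^2 - 33a - 63) + (18a^2 + 124a + 210)
  a^3 - a^2 - 33a - 63 = ((1/18)a - 71/162)(18a^2 + 124a + 210) + ((784/81)a + 784/27)
  18a^2 + 124a + 210 = ((729/392)a + 405/56)((784/81)a + 784/27) + (0)
Last nonzero remainder: (784/81)a + 784/27. Dividing through by 784/81 gives the monic gcd a + 3.

a + 3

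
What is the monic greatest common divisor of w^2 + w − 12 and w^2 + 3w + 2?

1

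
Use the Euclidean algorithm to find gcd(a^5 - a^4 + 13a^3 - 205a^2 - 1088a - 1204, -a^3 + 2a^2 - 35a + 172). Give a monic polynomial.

Euclidean algorithm in ℚ[a]:
  a^5 - a^4 + 13a^3 - 205a^2 - 1088a - 1204 = (-a^2 - a + 20)(-a^3 + 2a^2 - 35a + 172) + (-108a^2 - 216a - 4644)
  -a^3 + 2a^2 - 35a + 172 = ((1/108)a - 1/27)(-108a^2 - 216a - 4644) + (0)
Last nonzero remainder: -108a^2 - 216a - 4644. Dividing through by -108 gives the monic gcd a^2 + 2a + 43.

a^2 + 2a + 43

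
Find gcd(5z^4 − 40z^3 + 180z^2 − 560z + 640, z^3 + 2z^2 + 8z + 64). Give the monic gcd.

z^2 − 2z + 16

Repeated division with remainder:
  5z^4 − 40z^3 + 180z^2 − 560z + 640 = (5z − 50)(z^3 + 2z^2 + 8z + 64) + (240z^2 − 480z + 3840)
  z^3 + 2z^2 + 8z + 64 = ((1/240)z + 1/60)(240z^2 − 480z + 3840) + (0)
Last nonzero remainder: 240z^2 − 480z + 3840. Dividing through by 240 gives the monic gcd z^2 − 2z + 16.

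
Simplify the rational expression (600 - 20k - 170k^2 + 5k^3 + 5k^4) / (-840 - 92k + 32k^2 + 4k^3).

(-20 + 5k^2)/(28 + 4k)

Repeated division with remainder:
  5k^4 + 5k^3 - 170k^2 - 20k + 600 = ((5/4)k - 35/4)(4k^3 + 32k^2 - 92k - 840) + (225k^2 + 225k - 6750)
  4k^3 + 32k^2 - 92k - 840 = ((4/225)k + 28/225)(225k^2 + 225k - 6750) + (0)
Last nonzero remainder: 225k^2 + 225k - 6750. Dividing through by 225 gives the monic gcd k^2 + k - 30.
Cancel k^2 + k - 30 from numerator and denominator to get the reduced form.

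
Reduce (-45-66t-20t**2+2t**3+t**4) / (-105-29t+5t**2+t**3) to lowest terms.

(3+4t+t**2)/(7+t)

Euclidean algorithm in ℚ[t]:
  t**4+2t**3-20t**2-66t-45 = (t-3)(t**3+5t**2-29t-105) + (24t**2-48t-360)
  t**3+5t**2-29t-105 = ((1/24)t+7/24)(24t**2-48t-360) + (0)
Last nonzero remainder: 24t**2-48t-360. Dividing through by 24 gives the monic gcd t**2-2t-15.
Cancel t**2-2t-15 from numerator and denominator to get the reduced form.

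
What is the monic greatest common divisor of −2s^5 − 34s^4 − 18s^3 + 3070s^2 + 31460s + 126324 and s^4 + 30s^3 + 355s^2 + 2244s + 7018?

s^3 + 19s^2 + 146s + 638

By polynomial division,
  −2s^5 − 34s^4 − 18s^3 + 3070s^2 + 31460s + 126324 = (−2s + 26)(s^4 + 30s^3 + 355s^2 + 2244s + 7018) + (−88s^3 − 1672s^2 − 12848s − 56144)
  s^4 + 30s^3 + 355s^2 + 2244s + 7018 = (−(1/88)s − 1/8)(−88s^3 − 1672s^2 − 12848s − 56144) + (0)
Last nonzero remainder: −88s^3 − 1672s^2 − 12848s − 56144. Dividing through by −88 gives the monic gcd s^3 + 19s^2 + 146s + 638.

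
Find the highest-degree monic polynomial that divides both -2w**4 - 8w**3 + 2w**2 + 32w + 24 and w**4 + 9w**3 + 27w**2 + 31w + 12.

w**2 + 4w + 3

By polynomial division,
  -2w**4 - 8w**3 + 2w**2 + 32w + 24 = (-2)(w**4 + 9w**3 + 27w**2 + 31w + 12) + (10w**3 + 56w**2 + 94w + 48)
  w**4 + 9w**3 + 27w**2 + 31w + 12 = ((1/10)w + 17/50)(10w**3 + 56w**2 + 94w + 48) + (-(36/25)w**2 - (144/25)w - 108/25)
  10w**3 + 56w**2 + 94w + 48 = (-(125/18)w - 100/9)(-(36/25)w**2 - (144/25)w - 108/25) + (0)
Last nonzero remainder: -(36/25)w**2 - (144/25)w - 108/25. Dividing through by -36/25 gives the monic gcd w**2 + 4w + 3.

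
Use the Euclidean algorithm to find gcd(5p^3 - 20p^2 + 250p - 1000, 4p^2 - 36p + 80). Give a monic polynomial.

Apply the Euclidean algorithm:
  5p^3 - 20p^2 + 250p - 1000 = ((5/4)p + 25/4)(4p^2 - 36p + 80) + (375p - 1500)
  4p^2 - 36p + 80 = ((4/375)p - 4/75)(375p - 1500) + (0)
Last nonzero remainder: 375p - 1500. Dividing through by 375 gives the monic gcd p - 4.

p - 4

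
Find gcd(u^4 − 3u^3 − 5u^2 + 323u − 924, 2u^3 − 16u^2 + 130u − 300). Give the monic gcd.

By polynomial division,
  u^4 − 3u^3 − 5u^2 + 323u − 924 = ((1/2)u + 5/2)(2u^3 − 16u^2 + 130u − 300) + (−30u^2 + 148u − 174)
  2u^3 − 16u^2 + 130u − 300 = (−(1/15)u + 46/225)(−30u^2 + 148u − 174) + ((19832/225)u − 19832/75)
  −30u^2 + 148u − 174 = (−(3375/9916)u + 6525/9916)((19832/225)u − 19832/75) + (0)
Last nonzero remainder: (19832/225)u − 19832/75. Dividing through by 19832/225 gives the monic gcd u − 3.

u − 3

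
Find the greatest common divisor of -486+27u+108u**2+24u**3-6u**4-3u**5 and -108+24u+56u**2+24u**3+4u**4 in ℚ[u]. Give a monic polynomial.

27+21u+7u**2+u**3

By polynomial division,
  -3u**5-6u**4+24u**3+108u**2+27u-486 = (-(3/4)u+3)(4u**4+24u**3+56u**2+24u-108) + (-6u**3-42u**2-126u-162)
  4u**4+24u**3+56u**2+24u-108 = (-(2/3)u+2/3)(-6u**3-42u**2-126u-162) + (0)
Last nonzero remainder: -6u**3-42u**2-126u-162. Dividing through by -6 gives the monic gcd u**3+7u**2+21u+27.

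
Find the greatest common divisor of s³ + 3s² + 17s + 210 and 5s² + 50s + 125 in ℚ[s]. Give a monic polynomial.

Euclidean algorithm in ℚ[s]:
  s³ + 3s² + 17s + 210 = ((1/5)s − 7/5)(5s² + 50s + 125) + (62s + 385)
  5s² + 50s + 125 = ((5/62)s + 1175/3844)(62s + 385) + (28125/3844)
  62s + 385 = ((238328/28125)s + 295988/5625)(28125/3844) + (0)
The last nonzero remainder is the constant 28125/3844, so the polynomials are coprime and gcd = 1.

1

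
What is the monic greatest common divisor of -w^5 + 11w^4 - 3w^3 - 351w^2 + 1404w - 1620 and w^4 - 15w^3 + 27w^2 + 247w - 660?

w^2 - 8w + 15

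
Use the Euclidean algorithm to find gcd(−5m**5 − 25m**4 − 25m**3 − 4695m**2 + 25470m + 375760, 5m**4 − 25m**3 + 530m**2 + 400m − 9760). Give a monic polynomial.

m**2 − 5m + 122

Euclidean algorithm in ℚ[m]:
  −5m**5 − 25m**4 − 25m**3 − 4695m**2 + 25470m + 375760 = (−m − 10)(5m**4 − 25m**3 + 530m**2 + 400m − 9760) + (255m**3 + 1005m**2 + 19710m + 278160)
  5m**4 − 25m**3 + 530m**2 + 400m − 9760 = ((1/51)m − 152/867)(255m**3 + 1005m**2 + 19710m + 278160) + ((92400/289)m**2 − (462000/289)m + 11272800/289)
  255m**3 + 1005m**2 + 19710m + 278160 = ((4913/6160)m + 5491/770)((92400/289)m**2 − (462000/289)m + 11272800/289) + (0)
Last nonzero remainder: (92400/289)m**2 − (462000/289)m + 11272800/289. Dividing through by 92400/289 gives the monic gcd m**2 − 5m + 122.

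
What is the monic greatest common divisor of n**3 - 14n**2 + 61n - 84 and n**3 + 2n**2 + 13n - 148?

n - 4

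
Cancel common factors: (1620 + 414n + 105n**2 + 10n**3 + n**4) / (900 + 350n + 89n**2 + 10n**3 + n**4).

(36 + 6n + n**2)/(20 + 6n + n**2)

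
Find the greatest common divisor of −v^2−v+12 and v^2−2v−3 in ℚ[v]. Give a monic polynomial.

v−3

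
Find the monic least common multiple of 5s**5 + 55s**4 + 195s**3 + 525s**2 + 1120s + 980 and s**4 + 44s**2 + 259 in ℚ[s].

Repeated division with remainder:
  5s**5 + 55s**4 + 195s**3 + 525s**2 + 1120s + 980 = (5s + 55)(s**4 + 44s**2 + 259) + (−25s**3 − 1895s**2 − 175s − 13265)
  s**4 + 44s**2 + 259 = (−(1/25)s + 379/125)(−25s**3 − 1895s**2 − 175s − 13265) + ((144566/25)s**2 + 1011962/25)
  −25s**3 − 1895s**2 − 175s − 13265 = (−(625/144566)s − 47375/144566)((144566/25)s**2 + 1011962/25) + (0)
Last nonzero remainder: (144566/25)s**2 + 1011962/25. Dividing through by 144566/25 gives the monic gcd s**2 + 7.
Then lcm(f, g) = f·g / gcd(f, g); expanding and making the result monic gives the answer.

s**7 + 11s**6 + 76s**5 + 512s**4 + 1667s**3 + 4081s**2 + 8288s + 7252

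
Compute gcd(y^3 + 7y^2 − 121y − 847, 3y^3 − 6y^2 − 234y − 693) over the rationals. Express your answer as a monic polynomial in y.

By polynomial division,
  y^3 + 7y^2 − 121y − 847 = (1/3)(3y^3 − 6y^2 − 234y − 693) + (9y^2 − 43y − 616)
  3y^3 − 6y^2 − 234y − 693 = ((1/3)y + 25/27)(9y^2 − 43y − 616) + ((301/27)y − 3311/27)
  9y^2 − 43y − 616 = ((243/301)y + 216/43)((301/27)y − 3311/27) + (0)
Last nonzero remainder: (301/27)y − 3311/27. Dividing through by 301/27 gives the monic gcd y − 11.

y − 11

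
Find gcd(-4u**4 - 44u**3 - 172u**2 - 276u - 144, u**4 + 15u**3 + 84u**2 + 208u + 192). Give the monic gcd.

u**2 + 7u + 12

Repeated division with remainder:
  -4u**4 - 44u**3 - 172u**2 - 276u - 144 = (-4)(u**4 + 15u**3 + 84u**2 + 208u + 192) + (16u**3 + 164u**2 + 556u + 624)
  u**4 + 15u**3 + 84u**2 + 208u + 192 = ((1/16)u + 19/64)(16u**3 + 164u**2 + 556u + 624) + ((9/16)u**2 + (63/16)u + 27/4)
  16u**3 + 164u**2 + 556u + 624 = ((256/9)u + 832/9)((9/16)u**2 + (63/16)u + 27/4) + (0)
Last nonzero remainder: (9/16)u**2 + (63/16)u + 27/4. Dividing through by 9/16 gives the monic gcd u**2 + 7u + 12.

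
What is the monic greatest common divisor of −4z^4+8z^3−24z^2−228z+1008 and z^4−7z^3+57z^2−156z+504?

z^2−3z+21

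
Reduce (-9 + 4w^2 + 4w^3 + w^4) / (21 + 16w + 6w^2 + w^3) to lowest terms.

By polynomial division,
  w^4 + 4w^3 + 4w^2 - 9 = (w - 2)(w^3 + 6w^2 + 16w + 21) + (11w + 33)
  w^3 + 6w^2 + 16w + 21 = ((1/11)w^2 + (3/11)w + 7/11)(11w + 33) + (0)
Last nonzero remainder: 11w + 33. Dividing through by 11 gives the monic gcd w + 3.
Cancel w + 3 from numerator and denominator to get the reduced form.

(-3 + w + w^2 + w^3)/(7 + 3w + w^2)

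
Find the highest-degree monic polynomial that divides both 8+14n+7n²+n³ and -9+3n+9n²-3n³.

Euclidean algorithm in ℚ[n]:
  n³+7n²+14n+8 = (-1/3)(-3n³+9n²+3n-9) + (10n²+15n+5)
  -3n³+9n²+3n-9 = (-(3/10)n+27/20)(10n²+15n+5) + (-(63/4)n-63/4)
  10n²+15n+5 = (-(40/63)n-20/63)(-(63/4)n-63/4) + (0)
Last nonzero remainder: -(63/4)n-63/4. Dividing through by -63/4 gives the monic gcd n+1.

1+n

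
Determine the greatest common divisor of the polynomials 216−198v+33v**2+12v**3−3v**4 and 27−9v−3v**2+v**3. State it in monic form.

Euclidean algorithm in ℚ[v]:
  −3v**4+12v**3+33v**2−198v+216 = (−3v+3)(v**3−3v**2−9v+27) + (15v**2−90v+135)
  v**3−3v**2−9v+27 = ((1/15)v+1/5)(15v**2−90v+135) + (0)
Last nonzero remainder: 15v**2−90v+135. Dividing through by 15 gives the monic gcd v**2−6v+9.

9−6v+v**2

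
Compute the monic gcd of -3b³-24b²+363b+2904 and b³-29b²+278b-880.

b-11

Euclidean algorithm in ℚ[b]:
  -3b³-24b²+363b+2904 = (-3)(b³-29b²+278b-880) + (-111b²+1197b+264)
  b³-29b²+278b-880 = (-(1/111)b+674/4107)(-111b²+1197b+264) + ((114912/1369)b-1264032/1369)
  -111b²+1197b+264 = (-(50653/38304)b-1369/4788)((114912/1369)b-1264032/1369) + (0)
Last nonzero remainder: (114912/1369)b-1264032/1369. Dividing through by 114912/1369 gives the monic gcd b-11.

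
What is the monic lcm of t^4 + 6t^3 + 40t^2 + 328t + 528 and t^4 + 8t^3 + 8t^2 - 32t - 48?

t^6 + 6t^5 + 36t^4 + 304t^3 + 368t^2 - 1312t - 2112

Repeated division with remainder:
  t^4 + 6t^3 + 40t^2 + 328t + 528 = (t^4 + 8t^3 + 8t^2 - 32t - 48) + (-2t^3 + 32t^2 + 360t + 576)
  t^4 + 8t^3 + 8t^2 - 32t - 48 = (-(1/2)t - 12)(-2t^3 + 32t^2 + 360t + 576) + (572t^2 + 4576t + 6864)
  -2t^3 + 32t^2 + 360t + 576 = (-(1/286)t + 12/143)(572t^2 + 4576t + 6864) + (0)
Last nonzero remainder: 572t^2 + 4576t + 6864. Dividing through by 572 gives the monic gcd t^2 + 8t + 12.
Then lcm(f, g) = f·g / gcd(f, g); expanding and making the result monic gives the answer.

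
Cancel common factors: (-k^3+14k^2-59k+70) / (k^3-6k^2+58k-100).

(-k^2+12k-35)/(k^2-4k+50)

By polynomial division,
  -k^3+14k^2-59k+70 = (-1)(k^3-6k^2+58k-100) + (8k^2-k-30)
  k^3-6k^2+58k-100 = ((1/8)k-47/64)(8k^2-k-30) + ((3905/64)k-3905/32)
  8k^2-k-30 = ((512/3905)k+192/781)((3905/64)k-3905/32) + (0)
Last nonzero remainder: (3905/64)k-3905/32. Dividing through by 3905/64 gives the monic gcd k-2.
Cancel k-2 from numerator and denominator to get the reduced form.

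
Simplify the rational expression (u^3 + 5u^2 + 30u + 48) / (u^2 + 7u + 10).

(u^2 + 3u + 24)/(u + 5)

Repeated division with remainder:
  u^3 + 5u^2 + 30u + 48 = (u - 2)(u^2 + 7u + 10) + (34u + 68)
  u^2 + 7u + 10 = ((1/34)u + 5/34)(34u + 68) + (0)
Last nonzero remainder: 34u + 68. Dividing through by 34 gives the monic gcd u + 2.
Cancel u + 2 from numerator and denominator to get the reduced form.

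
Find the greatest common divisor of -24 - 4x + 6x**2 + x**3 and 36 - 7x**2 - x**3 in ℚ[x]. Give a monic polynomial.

-12 + 4x + x**2

Apply the Euclidean algorithm:
  x**3 + 6x**2 - 4x - 24 = (-1)(-x**3 - 7x**2 + 36) + (-x**2 - 4x + 12)
  -x**3 - 7x**2 + 36 = (x + 3)(-x**2 - 4x + 12) + (0)
Last nonzero remainder: -x**2 - 4x + 12. Dividing through by -1 gives the monic gcd x**2 + 4x - 12.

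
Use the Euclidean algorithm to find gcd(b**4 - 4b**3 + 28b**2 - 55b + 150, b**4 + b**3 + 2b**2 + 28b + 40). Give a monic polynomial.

Repeated division with remainder:
  b**4 - 4b**3 + 28b**2 - 55b + 150 = (b**4 + b**3 + 2b**2 + 28b + 40) + (-5b**3 + 26b**2 - 83b + 110)
  b**4 + b**3 + 2b**2 + 28b + 40 = (-(1/5)b - 31/25)(-5b**3 + 26b**2 - 83b + 110) + ((441/25)b**2 - (1323/25)b + 882/5)
  -5b**3 + 26b**2 - 83b + 110 = (-(125/441)b + 275/441)((441/25)b**2 - (1323/25)b + 882/5) + (0)
Last nonzero remainder: (441/25)b**2 - (1323/25)b + 882/5. Dividing through by 441/25 gives the monic gcd b**2 - 3b + 10.

b**2 - 3b + 10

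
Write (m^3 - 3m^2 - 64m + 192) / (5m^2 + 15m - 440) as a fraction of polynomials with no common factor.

Apply the Euclidean algorithm:
  m^3 - 3m^2 - 64m + 192 = ((1/5)m - 6/5)(5m^2 + 15m - 440) + (42m - 336)
  5m^2 + 15m - 440 = ((5/42)m + 55/42)(42m - 336) + (0)
Last nonzero remainder: 42m - 336. Dividing through by 42 gives the monic gcd m - 8.
Cancel m - 8 from numerator and denominator to get the reduced form.

(m^2 + 5m - 24)/(5m + 55)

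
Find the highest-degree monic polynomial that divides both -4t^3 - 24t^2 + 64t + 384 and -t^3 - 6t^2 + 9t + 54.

t + 6

Euclidean algorithm in ℚ[t]:
  -4t^3 - 24t^2 + 64t + 384 = (4)(-t^3 - 6t^2 + 9t + 54) + (28t + 168)
  -t^3 - 6t^2 + 9t + 54 = (-(1/28)t^2 + 9/28)(28t + 168) + (0)
Last nonzero remainder: 28t + 168. Dividing through by 28 gives the monic gcd t + 6.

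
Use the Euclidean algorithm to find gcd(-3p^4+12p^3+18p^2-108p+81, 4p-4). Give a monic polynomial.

p-1

Repeated division with remainder:
  -3p^4+12p^3+18p^2-108p+81 = (-(3/4)p^3+(9/4)p^2+(27/4)p-81/4)(4p-4) + (0)
Last nonzero remainder: 4p-4. Dividing through by 4 gives the monic gcd p-1.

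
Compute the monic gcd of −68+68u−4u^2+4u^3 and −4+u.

Euclidean algorithm in ℚ[u]:
  4u^3−4u^2+68u−68 = (4u^2+12u+116)(u−4) + (396)
  u−4 = ((1/396)u−1/99)(396) + (0)
The last nonzero remainder is the constant 396, so the polynomials are coprime and gcd = 1.

1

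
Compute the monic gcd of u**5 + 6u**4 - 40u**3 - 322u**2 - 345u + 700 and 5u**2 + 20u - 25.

u**2 + 4u - 5

Repeated division with remainder:
  u**5 + 6u**4 - 40u**3 - 322u**2 - 345u + 700 = ((1/5)u**3 + (2/5)u**2 - (43/5)u - 28)(5u**2 + 20u - 25) + (0)
Last nonzero remainder: 5u**2 + 20u - 25. Dividing through by 5 gives the monic gcd u**2 + 4u - 5.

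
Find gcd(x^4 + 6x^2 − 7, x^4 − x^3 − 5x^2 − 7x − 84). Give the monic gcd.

x^2 + 7

Apply the Euclidean algorithm:
  x^4 + 6x^2 − 7 = (x^4 − x^3 − 5x^2 − 7x − 84) + (x^3 + 11x^2 + 7x + 77)
  x^4 − x^3 − 5x^2 − 7x − 84 = (x − 12)(x^3 + 11x^2 + 7x + 77) + (120x^2 + 840)
  x^3 + 11x^2 + 7x + 77 = ((1/120)x + 11/120)(120x^2 + 840) + (0)
Last nonzero remainder: 120x^2 + 840. Dividing through by 120 gives the monic gcd x^2 + 7.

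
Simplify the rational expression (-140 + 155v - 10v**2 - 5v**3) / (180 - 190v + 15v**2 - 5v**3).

Euclidean algorithm in ℚ[v]:
  -5v**3 - 10v**2 + 155v - 140 = (-5v**3 + 15v**2 - 190v + 180) + (-25v**2 + 345v - 320)
  -5v**3 + 15v**2 - 190v + 180 = ((1/5)v + 54/25)(-25v**2 + 345v - 320) + (-(4356/5)v + 4356/5)
  -25v**2 + 345v - 320 = ((125/4356)v - 400/1089)(-(4356/5)v + 4356/5) + (0)
Last nonzero remainder: -(4356/5)v + 4356/5. Dividing through by -4356/5 gives the monic gcd v - 1.
Cancel v - 1 from numerator and denominator to get the reduced form.

(-28 + 3v + v**2)/(36 - 2v + v**2)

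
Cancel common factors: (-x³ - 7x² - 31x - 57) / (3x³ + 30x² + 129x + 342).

(-x - 3)/(3x + 18)

Apply the Euclidean algorithm:
  -x³ - 7x² - 31x - 57 = (-1/3)(3x³ + 30x² + 129x + 342) + (3x² + 12x + 57)
  3x³ + 30x² + 129x + 342 = (x + 6)(3x² + 12x + 57) + (0)
Last nonzero remainder: 3x² + 12x + 57. Dividing through by 3 gives the monic gcd x² + 4x + 19.
Cancel x² + 4x + 19 from numerator and denominator to get the reduced form.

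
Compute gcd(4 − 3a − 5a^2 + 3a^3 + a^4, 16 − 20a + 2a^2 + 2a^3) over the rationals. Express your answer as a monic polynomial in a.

−4 + 3a + a^2

By polynomial division,
  a^4 + 3a^3 − 5a^2 − 3a + 4 = ((1/2)a + 1)(2a^3 + 2a^2 − 20a + 16) + (3a^2 + 9a − 12)
  2a^3 + 2a^2 − 20a + 16 = ((2/3)a − 4/3)(3a^2 + 9a − 12) + (0)
Last nonzero remainder: 3a^2 + 9a − 12. Dividing through by 3 gives the monic gcd a^2 + 3a − 4.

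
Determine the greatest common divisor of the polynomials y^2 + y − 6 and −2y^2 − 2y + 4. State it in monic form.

1

Repeated division with remainder:
  y^2 + y − 6 = (−1/2)(−2y^2 − 2y + 4) + (−4)
  −2y^2 − 2y + 4 = ((1/2)y^2 + (1/2)y − 1)(−4) + (0)
The last nonzero remainder is the constant −4, so the polynomials are coprime and gcd = 1.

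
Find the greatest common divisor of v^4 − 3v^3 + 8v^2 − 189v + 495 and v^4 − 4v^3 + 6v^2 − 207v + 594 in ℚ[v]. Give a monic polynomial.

v^3 + 2v^2 + 18v − 99

By polynomial division,
  v^4 − 3v^3 + 8v^2 − 189v + 495 = (v^4 − 4v^3 + 6v^2 − 207v + 594) + (v^3 + 2v^2 + 18v − 99)
  v^4 − 4v^3 + 6v^2 − 207v + 594 = (v − 6)(v^3 + 2v^2 + 18v − 99) + (0)
The last nonzero remainder v^3 + 2v^2 + 18v − 99 is already monic.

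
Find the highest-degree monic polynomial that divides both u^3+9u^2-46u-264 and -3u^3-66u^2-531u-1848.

Repeated division with remainder:
  u^3+9u^2-46u-264 = (-1/3)(-3u^3-66u^2-531u-1848) + (-13u^2-223u-880)
  -3u^3-66u^2-531u-1848 = ((3/13)u+189/169)(-13u^2-223u-880) + (-(13272/169)u-145992/169)
  -13u^2-223u-880 = ((2197/13272)u+1690/1659)(-(13272/169)u-145992/169) + (0)
Last nonzero remainder: -(13272/169)u-145992/169. Dividing through by -13272/169 gives the monic gcd u+11.

u+11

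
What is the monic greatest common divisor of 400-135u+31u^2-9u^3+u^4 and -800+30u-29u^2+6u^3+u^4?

By polynomial division,
  u^4-9u^3+31u^2-135u+400 = (u^4+6u^3-29u^2+30u-800) + (-15u^3+60u^2-165u+1200)
  u^4+6u^3-29u^2+30u-800 = (-(1/15)u-2/3)(-15u^3+60u^2-165u+1200) + (0)
Last nonzero remainder: -15u^3+60u^2-165u+1200. Dividing through by -15 gives the monic gcd u^3-4u^2+11u-80.

-80+11u-4u^2+u^3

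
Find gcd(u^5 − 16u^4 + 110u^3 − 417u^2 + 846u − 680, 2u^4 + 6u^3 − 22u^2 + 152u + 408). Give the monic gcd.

Repeated division with remainder:
  u^5 − 16u^4 + 110u^3 − 417u^2 + 846u − 680 = ((1/2)u − 19/2)(2u^4 + 6u^3 − 22u^2 + 152u + 408) + (178u^3 − 702u^2 + 2086u + 3196)
  2u^4 + 6u^3 − 22u^2 + 152u + 408 = ((1/89)u + 618/7921)(178u^3 − 702u^2 + 2086u + 3196) + ((73920/7921)u^2 − (369600/7921)u + 1256640/7921)
  178u^3 − 702u^2 + 2086u + 3196 = ((704969/36960)u + 372287/18480)((73920/7921)u^2 − (369600/7921)u + 1256640/7921) + (0)
Last nonzero remainder: (73920/7921)u^2 − (369600/7921)u + 1256640/7921. Dividing through by 73920/7921 gives the monic gcd u^2 − 5u + 17.

u^2 − 5u + 17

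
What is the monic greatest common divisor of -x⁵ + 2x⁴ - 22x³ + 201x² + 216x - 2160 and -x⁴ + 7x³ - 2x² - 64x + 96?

x³ - 5x² - 8x + 48

Repeated division with remainder:
  -x⁵ + 2x⁴ - 22x³ + 201x² + 216x - 2160 = (x + 5)(-x⁴ + 7x³ - 2x² - 64x + 96) + (-55x³ + 275x² + 440x - 2640)
  -x⁴ + 7x³ - 2x² - 64x + 96 = ((1/55)x - 2/55)(-55x³ + 275x² + 440x - 2640) + (0)
Last nonzero remainder: -55x³ + 275x² + 440x - 2640. Dividing through by -55 gives the monic gcd x³ - 5x² - 8x + 48.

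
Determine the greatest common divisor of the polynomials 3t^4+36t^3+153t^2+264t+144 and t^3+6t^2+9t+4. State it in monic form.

t^2+5t+4

Euclidean algorithm in ℚ[t]:
  3t^4+36t^3+153t^2+264t+144 = (3t+18)(t^3+6t^2+9t+4) + (18t^2+90t+72)
  t^3+6t^2+9t+4 = ((1/18)t+1/18)(18t^2+90t+72) + (0)
Last nonzero remainder: 18t^2+90t+72. Dividing through by 18 gives the monic gcd t^2+5t+4.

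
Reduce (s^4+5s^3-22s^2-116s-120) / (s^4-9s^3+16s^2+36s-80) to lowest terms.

(s^2+8s+12)/(s^2-6s+8)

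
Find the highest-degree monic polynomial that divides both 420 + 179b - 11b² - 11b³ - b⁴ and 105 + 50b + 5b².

21 + 10b + b²

Repeated division with remainder:
  -b⁴ - 11b³ - 11b² + 179b + 420 = (-(1/5)b² - (1/5)b + 4)(5b² + 50b + 105) + (0)
Last nonzero remainder: 5b² + 50b + 105. Dividing through by 5 gives the monic gcd b² + 10b + 21.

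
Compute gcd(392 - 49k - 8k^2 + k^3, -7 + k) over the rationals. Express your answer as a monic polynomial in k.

-7 + k

Repeated division with remainder:
  k^3 - 8k^2 - 49k + 392 = (k^2 - k - 56)(k - 7) + (0)
The last nonzero remainder k - 7 is already monic.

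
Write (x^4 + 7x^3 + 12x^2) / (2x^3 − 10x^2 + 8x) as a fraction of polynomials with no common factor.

(x^3 + 7x^2 + 12x)/(2x^2 − 10x + 8)

Apply the Euclidean algorithm:
  x^4 + 7x^3 + 12x^2 = ((1/2)x + 6)(2x^3 − 10x^2 + 8x) + (68x^2 − 48x)
  2x^3 − 10x^2 + 8x = ((1/34)x − 73/578)(68x^2 − 48x) + ((560/289)x)
  68x^2 − 48x = ((4913/140)x − 867/35)((560/289)x) + (0)
Last nonzero remainder: (560/289)x. Dividing through by 560/289 gives the monic gcd x.
Cancel x from numerator and denominator to get the reduced form.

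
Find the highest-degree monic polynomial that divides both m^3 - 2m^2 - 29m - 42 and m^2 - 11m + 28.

By polynomial division,
  m^3 - 2m^2 - 29m - 42 = (m + 9)(m^2 - 11m + 28) + (42m - 294)
  m^2 - 11m + 28 = ((1/42)m - 2/21)(42m - 294) + (0)
Last nonzero remainder: 42m - 294. Dividing through by 42 gives the monic gcd m - 7.

m - 7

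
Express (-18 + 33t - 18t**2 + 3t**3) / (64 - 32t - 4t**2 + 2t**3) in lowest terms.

Repeated division with remainder:
  3t**3 - 18t**2 + 33t - 18 = (3/2)(2t**3 - 4t**2 - 32t + 64) + (-12t**2 + 81t - 114)
  2t**3 - 4t**2 - 32t + 64 = (-(1/6)t - 19/24)(-12t**2 + 81t - 114) + ((105/8)t - 105/4)
  -12t**2 + 81t - 114 = (-(32/35)t + 152/35)((105/8)t - 105/4) + (0)
Last nonzero remainder: (105/8)t - 105/4. Dividing through by 105/8 gives the monic gcd t - 2.
Cancel t - 2 from numerator and denominator to get the reduced form.

(9 - 12t + 3t**2)/(-32 + 2t**2)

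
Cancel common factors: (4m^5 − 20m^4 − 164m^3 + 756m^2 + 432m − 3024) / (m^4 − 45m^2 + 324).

(4m^3 − 32m^2 + 4m + 168)/(m^2 − 3m − 18)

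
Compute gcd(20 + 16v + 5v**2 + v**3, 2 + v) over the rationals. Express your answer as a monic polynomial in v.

2 + v

Euclidean algorithm in ℚ[v]:
  v**3 + 5v**2 + 16v + 20 = (v**2 + 3v + 10)(v + 2) + (0)
The last nonzero remainder v + 2 is already monic.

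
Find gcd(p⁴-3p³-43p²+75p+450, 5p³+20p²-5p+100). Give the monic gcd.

p+5

Euclidean algorithm in ℚ[p]:
  p⁴-3p³-43p²+75p+450 = ((1/5)p-7/5)(5p³+20p²-5p+100) + (-14p²+48p+590)
  5p³+20p²-5p+100 = (-(5/14)p-130/49)(-14p²+48p+590) + ((16320/49)p+81600/49)
  -14p²+48p+590 = (-(343/8160)p+2891/8160)((16320/49)p+81600/49) + (0)
Last nonzero remainder: (16320/49)p+81600/49. Dividing through by 16320/49 gives the monic gcd p+5.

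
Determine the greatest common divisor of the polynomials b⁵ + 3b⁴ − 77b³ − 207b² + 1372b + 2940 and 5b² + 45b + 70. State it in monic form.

b² + 9b + 14

Euclidean algorithm in ℚ[b]:
  b⁵ + 3b⁴ − 77b³ − 207b² + 1372b + 2940 = ((1/5)b³ − (6/5)b² − (37/5)b + 42)(5b² + 45b + 70) + (0)
Last nonzero remainder: 5b² + 45b + 70. Dividing through by 5 gives the monic gcd b² + 9b + 14.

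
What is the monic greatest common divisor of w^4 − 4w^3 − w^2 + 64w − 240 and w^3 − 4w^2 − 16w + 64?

w^2 − 16

By polynomial division,
  w^4 − 4w^3 − w^2 + 64w − 240 = (w)(w^3 − 4w^2 − 16w + 64) + (15w^2 − 240)
  w^3 − 4w^2 − 16w + 64 = ((1/15)w − 4/15)(15w^2 − 240) + (0)
Last nonzero remainder: 15w^2 − 240. Dividing through by 15 gives the monic gcd w^2 − 16.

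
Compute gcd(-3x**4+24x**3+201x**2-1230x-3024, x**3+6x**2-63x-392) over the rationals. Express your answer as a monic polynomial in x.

Apply the Euclidean algorithm:
  -3x**4+24x**3+201x**2-1230x-3024 = (-3x+42)(x**3+6x**2-63x-392) + (-240x**2+240x+13440)
  x**3+6x**2-63x-392 = (-(1/240)x-7/240)(-240x**2+240x+13440) + (0)
Last nonzero remainder: -240x**2+240x+13440. Dividing through by -240 gives the monic gcd x**2-x-56.

x**2-x-56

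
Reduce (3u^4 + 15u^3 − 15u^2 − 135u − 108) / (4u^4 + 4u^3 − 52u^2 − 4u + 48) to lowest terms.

(3u + 9)/(4u − 4)

By polynomial division,
  3u^4 + 15u^3 − 15u^2 − 135u − 108 = (3/4)(4u^4 + 4u^3 − 52u^2 − 4u + 48) + (12u^3 + 24u^2 − 132u − 144)
  4u^4 + 4u^3 − 52u^2 − 4u + 48 = ((1/3)u − 1/3)(12u^3 + 24u^2 − 132u − 144) + (0)
Last nonzero remainder: 12u^3 + 24u^2 − 132u − 144. Dividing through by 12 gives the monic gcd u^3 + 2u^2 − 11u − 12.
Cancel u^3 + 2u^2 − 11u − 12 from numerator and denominator to get the reduced form.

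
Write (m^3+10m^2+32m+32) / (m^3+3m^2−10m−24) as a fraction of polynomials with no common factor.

Euclidean algorithm in ℚ[m]:
  m^3+10m^2+32m+32 = (m^3+3m^2−10m−24) + (7m^2+42m+56)
  m^3+3m^2−10m−24 = ((1/7)m−3/7)(7m^2+42m+56) + (0)
Last nonzero remainder: 7m^2+42m+56. Dividing through by 7 gives the monic gcd m^2+6m+8.
Cancel m^2+6m+8 from numerator and denominator to get the reduced form.

(m+4)/(m−3)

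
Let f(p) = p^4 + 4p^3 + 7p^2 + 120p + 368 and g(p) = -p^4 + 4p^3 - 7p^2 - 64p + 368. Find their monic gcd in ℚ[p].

Apply the Euclidean algorithm:
  p^4 + 4p^3 + 7p^2 + 120p + 368 = (-1)(-p^4 + 4p^3 - 7p^2 - 64p + 368) + (8p^3 + 56p + 736)
  -p^4 + 4p^3 - 7p^2 - 64p + 368 = (-(1/8)p + 1/2)(8p^3 + 56p + 736) + (0)
Last nonzero remainder: 8p^3 + 56p + 736. Dividing through by 8 gives the monic gcd p^3 + 7p + 92.

p^3 + 7p + 92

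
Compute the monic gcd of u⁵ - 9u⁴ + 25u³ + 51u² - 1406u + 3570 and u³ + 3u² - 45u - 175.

Repeated division with remainder:
  u⁵ - 9u⁴ + 25u³ + 51u² - 1406u + 3570 = (u² - 12u + 106)(u³ + 3u² - 45u - 175) + (-632u² + 1264u + 22120)
  u³ + 3u² - 45u - 175 = (-(1/632)u - 5/632)(-632u² + 1264u + 22120) + (0)
Last nonzero remainder: -632u² + 1264u + 22120. Dividing through by -632 gives the monic gcd u² - 2u - 35.

u² - 2u - 35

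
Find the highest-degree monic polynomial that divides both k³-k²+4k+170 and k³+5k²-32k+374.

Euclidean algorithm in ℚ[k]:
  k³-k²+4k+170 = (k³+5k²-32k+374) + (-6k²+36k-204)
  k³+5k²-32k+374 = (-(1/6)k-11/6)(-6k²+36k-204) + (0)
Last nonzero remainder: -6k²+36k-204. Dividing through by -6 gives the monic gcd k²-6k+34.

k²-6k+34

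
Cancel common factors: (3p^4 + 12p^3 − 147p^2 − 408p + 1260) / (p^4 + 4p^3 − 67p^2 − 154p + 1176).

Euclidean algorithm in ℚ[p]:
  3p^4 + 12p^3 − 147p^2 − 408p + 1260 = (3)(p^4 + 4p^3 − 67p^2 − 154p + 1176) + (54p^2 + 54p − 2268)
  p^4 + 4p^3 − 67p^2 − 154p + 1176 = ((1/54)p^2 + (1/18)p − 14/27)(54p^2 + 54p − 2268) + (0)
Last nonzero remainder: 54p^2 + 54p − 2268. Dividing through by 54 gives the monic gcd p^2 + p − 42.
Cancel p^2 + p − 42 from numerator and denominator to get the reduced form.

(3p^2 + 9p − 30)/(p^2 + 3p − 28)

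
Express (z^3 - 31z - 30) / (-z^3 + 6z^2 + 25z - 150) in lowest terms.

Apply the Euclidean algorithm:
  z^3 - 31z - 30 = (-1)(-z^3 + 6z^2 + 25z - 150) + (6z^2 - 6z - 180)
  -z^3 + 6z^2 + 25z - 150 = (-(1/6)z + 5/6)(6z^2 - 6z - 180) + (0)
Last nonzero remainder: 6z^2 - 6z - 180. Dividing through by 6 gives the monic gcd z^2 - z - 30.
Cancel z^2 - z - 30 from numerator and denominator to get the reduced form.

(-z - 1)/(z - 5)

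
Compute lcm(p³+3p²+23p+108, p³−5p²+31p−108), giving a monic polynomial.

p⁴−p³+11p²+16p−432

Repeated division with remainder:
  p³+3p²+23p+108 = (p³−5p²+31p−108) + (8p²−8p+216)
  p³−5p²+31p−108 = ((1/8)p−1/2)(8p²−8p+216) + (0)
Last nonzero remainder: 8p²−8p+216. Dividing through by 8 gives the monic gcd p²−p+27.
Then lcm(f, g) = f·g / gcd(f, g); expanding and making the result monic gives the answer.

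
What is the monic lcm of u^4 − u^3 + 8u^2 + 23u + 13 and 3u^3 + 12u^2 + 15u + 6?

u^5 + u^4 + 6u^3 + 39u^2 + 59u + 26

Repeated division with remainder:
  u^4 − u^3 + 8u^2 + 23u + 13 = ((1/3)u − 5/3)(3u^3 + 12u^2 + 15u + 6) + (23u^2 + 46u + 23)
  3u^3 + 12u^2 + 15u + 6 = ((3/23)u + 6/23)(23u^2 + 46u + 23) + (0)
Last nonzero remainder: 23u^2 + 46u + 23. Dividing through by 23 gives the monic gcd u^2 + 2u + 1.
Then lcm(f, g) = f·g / gcd(f, g); expanding and making the result monic gives the answer.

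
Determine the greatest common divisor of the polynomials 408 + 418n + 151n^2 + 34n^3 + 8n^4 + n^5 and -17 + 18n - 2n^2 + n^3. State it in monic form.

17 - n + n^2

By polynomial division,
  n^5 + 8n^4 + 34n^3 + 151n^2 + 418n + 408 = (n^2 + 10n + 36)(n^3 - 2n^2 + 18n - 17) + (60n^2 - 60n + 1020)
  n^3 - 2n^2 + 18n - 17 = ((1/60)n - 1/60)(60n^2 - 60n + 1020) + (0)
Last nonzero remainder: 60n^2 - 60n + 1020. Dividing through by 60 gives the monic gcd n^2 - n + 17.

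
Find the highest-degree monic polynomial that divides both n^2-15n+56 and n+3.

Apply the Euclidean algorithm:
  n^2-15n+56 = (n-18)(n+3) + (110)
  n+3 = ((1/110)n+3/110)(110) + (0)
The last nonzero remainder is the constant 110, so the polynomials are coprime and gcd = 1.

1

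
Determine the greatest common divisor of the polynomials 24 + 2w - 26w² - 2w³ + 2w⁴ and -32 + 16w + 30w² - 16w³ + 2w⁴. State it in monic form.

Apply the Euclidean algorithm:
  2w⁴ - 2w³ - 26w² + 2w + 24 = (2w⁴ - 16w³ + 30w² + 16w - 32) + (14w³ - 56w² - 14w + 56)
  2w⁴ - 16w³ + 30w² + 16w - 32 = ((1/7)w - 4/7)(14w³ - 56w² - 14w + 56) + (0)
Last nonzero remainder: 14w³ - 56w² - 14w + 56. Dividing through by 14 gives the monic gcd w³ - 4w² - w + 4.

4 - w - 4w² + w³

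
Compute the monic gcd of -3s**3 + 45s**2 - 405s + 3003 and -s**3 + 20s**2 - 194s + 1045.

By polynomial division,
  -3s**3 + 45s**2 - 405s + 3003 = (3)(-s**3 + 20s**2 - 194s + 1045) + (-15s**2 + 177s - 132)
  -s**3 + 20s**2 - 194s + 1045 = ((1/15)s - 41/75)(-15s**2 + 177s - 132) + (-(2211/25)s + 24321/25)
  -15s**2 + 177s - 132 = ((125/737)s - 100/737)(-(2211/25)s + 24321/25) + (0)
Last nonzero remainder: -(2211/25)s + 24321/25. Dividing through by -2211/25 gives the monic gcd s - 11.

s - 11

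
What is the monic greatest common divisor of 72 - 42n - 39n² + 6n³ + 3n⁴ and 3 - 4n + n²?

Euclidean algorithm in ℚ[n]:
  3n⁴ + 6n³ - 39n² - 42n + 72 = (3n² + 18n + 24)(n² - 4n + 3) + (0)
The last nonzero remainder n² - 4n + 3 is already monic.

3 - 4n + n²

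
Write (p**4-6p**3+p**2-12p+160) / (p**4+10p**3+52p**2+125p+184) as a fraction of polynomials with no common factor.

(p**2-9p+20)/(p**2+7p+23)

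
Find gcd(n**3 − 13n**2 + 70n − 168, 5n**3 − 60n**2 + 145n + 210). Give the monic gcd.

n − 6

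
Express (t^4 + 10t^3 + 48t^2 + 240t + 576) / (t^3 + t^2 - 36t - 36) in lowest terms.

(t^3 + 4t^2 + 24t + 96)/(t^2 - 5t - 6)

Euclidean algorithm in ℚ[t]:
  t^4 + 10t^3 + 48t^2 + 240t + 576 = (t + 9)(t^3 + t^2 - 36t - 36) + (75t^2 + 600t + 900)
  t^3 + t^2 - 36t - 36 = ((1/75)t - 7/75)(75t^2 + 600t + 900) + (8t + 48)
  75t^2 + 600t + 900 = ((75/8)t + 75/4)(8t + 48) + (0)
Last nonzero remainder: 8t + 48. Dividing through by 8 gives the monic gcd t + 6.
Cancel t + 6 from numerator and denominator to get the reduced form.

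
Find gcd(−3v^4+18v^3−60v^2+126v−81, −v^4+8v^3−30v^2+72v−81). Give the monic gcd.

v^3−5v^2+15v−27

Repeated division with remainder:
  −3v^4+18v^3−60v^2+126v−81 = (3)(−v^4+8v^3−30v^2+72v−81) + (−6v^3+30v^2−90v+162)
  −v^4+8v^3−30v^2+72v−81 = ((1/6)v−1/2)(−6v^3+30v^2−90v+162) + (0)
Last nonzero remainder: −6v^3+30v^2−90v+162. Dividing through by −6 gives the monic gcd v^3−5v^2+15v−27.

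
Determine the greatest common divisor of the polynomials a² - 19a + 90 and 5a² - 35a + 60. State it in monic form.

1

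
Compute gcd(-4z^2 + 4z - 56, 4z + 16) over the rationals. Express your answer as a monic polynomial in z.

1

Repeated division with remainder:
  -4z^2 + 4z - 56 = (-z + 5)(4z + 16) + (-136)
  4z + 16 = (-(1/34)z - 2/17)(-136) + (0)
The last nonzero remainder is the constant -136, so the polynomials are coprime and gcd = 1.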